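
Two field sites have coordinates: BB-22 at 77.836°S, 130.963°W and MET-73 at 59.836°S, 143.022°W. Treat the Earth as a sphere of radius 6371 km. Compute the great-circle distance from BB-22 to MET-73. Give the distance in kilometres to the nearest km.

2049 km

Δφ = 18.0000°,  Δλ = -12.0590°
a = sin²(Δφ/2) + cos φ₁ cos φ₂ sin²(Δλ/2) = 0.025640
c = 2·arcsin(√a) = 0.321634 rad = 18.4283°
d = R·c = 6371 × 0.321634 = 2049.1 km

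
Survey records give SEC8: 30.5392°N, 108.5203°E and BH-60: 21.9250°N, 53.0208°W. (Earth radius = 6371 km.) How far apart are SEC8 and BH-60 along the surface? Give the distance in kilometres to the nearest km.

13857 km

Δφ = -8.6142°,  Δλ = -161.5411°
a = sin²(Δφ/2) + cos φ₁ cos φ₂ sin²(Δλ/2) = 0.784075
c = 2·arcsin(√a) = 2.175052 rad = 124.6213°
d = R·c = 6371 × 2.175052 = 13857.3 km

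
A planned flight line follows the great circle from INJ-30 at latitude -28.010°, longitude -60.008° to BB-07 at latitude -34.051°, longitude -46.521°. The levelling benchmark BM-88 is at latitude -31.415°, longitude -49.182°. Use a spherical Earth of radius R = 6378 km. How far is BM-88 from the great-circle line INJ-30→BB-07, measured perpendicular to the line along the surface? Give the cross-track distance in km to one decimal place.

δ₁₃ = central angle INJ-30→BM-88 = 0.174435 rad  (haversine)
θ₁₃ = bearing INJ-30→BM-88 = 112.540°,  θ₁₂ = bearing INJ-30→BB-07 = 120.970°
dₓₜ = R·arcsin(sin δ₁₃ · sin(θ₁₃ − θ₁₂)) = 6378·arcsin(0.17355·sin(-8.430°)) = -162.296 km
|dₓₜ| = 162.296 km

162.3 km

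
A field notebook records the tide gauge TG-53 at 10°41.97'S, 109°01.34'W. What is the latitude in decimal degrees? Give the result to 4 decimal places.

10.6995°S

10° + 41.97′/60 = 10 + 0.69950 = 10.6995°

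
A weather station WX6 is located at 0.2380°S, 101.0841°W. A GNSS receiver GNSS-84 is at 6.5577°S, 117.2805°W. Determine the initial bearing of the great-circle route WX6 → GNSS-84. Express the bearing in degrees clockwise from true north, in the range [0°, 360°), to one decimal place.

248.3°

Δλ = -16.1964°
y = sin Δλ · cos φ₂ = -0.277106
x = cos φ₁ sin φ₂ − sin φ₁ cos φ₂ cos Δλ = -0.110240
θ = atan2(y, x) = -111.6939° → 248.3061° (mod 360°)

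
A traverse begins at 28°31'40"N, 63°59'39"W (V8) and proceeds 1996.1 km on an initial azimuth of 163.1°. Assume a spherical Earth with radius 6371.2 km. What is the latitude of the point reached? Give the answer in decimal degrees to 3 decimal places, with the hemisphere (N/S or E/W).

11.259°N

V8: φ = +28.52778°, λ = -63.99417°
δ = d/R = 1996.1/6371.2 = 0.313300 rad
φ₂ = arcsin(sin φ₁ cos δ + cos φ₁ sin δ cos θ)
   = arcsin(0.47758·0.95132 + 0.87859·0.30820·-0.95681) = 11.25936°
λ₂ = λ₁ + atan2(sin θ sin δ cos φ₁, cos δ − sin φ₁ sin φ₂) = -58.75274°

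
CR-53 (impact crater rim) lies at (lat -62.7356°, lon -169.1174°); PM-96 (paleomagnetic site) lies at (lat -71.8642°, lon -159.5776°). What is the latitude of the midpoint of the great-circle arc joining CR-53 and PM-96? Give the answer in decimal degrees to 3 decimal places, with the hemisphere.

67.368°S

Bx = cos φ₂ cos Δλ = 0.306966,  By = cos φ₂ sin Δλ = 0.051588
φₘ = atan2(sin φ₁ + sin φ₂, √((cos φ₁ + Bx)² + By²)) = -67.36800°
λₘ = λ₁ + atan2(By, cos φ₁ + Bx) = -165.25983°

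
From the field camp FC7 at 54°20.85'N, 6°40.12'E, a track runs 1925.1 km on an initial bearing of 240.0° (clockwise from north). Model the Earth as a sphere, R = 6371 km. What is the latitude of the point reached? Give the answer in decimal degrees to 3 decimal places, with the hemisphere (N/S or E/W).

43.553°N

FC7: φ = +54.34750°, λ = +6.66867°
δ = d/R = 1925.1/6371 = 0.302166 rad
φ₂ = arcsin(sin φ₁ cos δ + cos φ₁ sin δ cos θ)
   = arcsin(0.81257·0.95469 + 0.58287·0.29759·-0.50000) = 43.55302°
λ₂ = λ₁ + atan2(sin θ sin δ cos φ₁, cos δ − sin φ₁ sin φ₂) = -14.16181°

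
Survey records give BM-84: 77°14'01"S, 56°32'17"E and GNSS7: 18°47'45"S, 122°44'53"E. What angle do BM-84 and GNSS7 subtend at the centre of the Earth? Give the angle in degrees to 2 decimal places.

BM-84: φ = -77.23361°, λ = +56.53806°
GNSS7: φ = -18.79583°, λ = +122.74806°
Δφ = 58.4378°,  Δλ = 66.2100°
a = sin²(Δφ/2) + cos φ₁ cos φ₂ sin²(Δλ/2) = 0.300691
c = 2·arcsin(√a) = 1.160788 rad = 66.5082°

66.51°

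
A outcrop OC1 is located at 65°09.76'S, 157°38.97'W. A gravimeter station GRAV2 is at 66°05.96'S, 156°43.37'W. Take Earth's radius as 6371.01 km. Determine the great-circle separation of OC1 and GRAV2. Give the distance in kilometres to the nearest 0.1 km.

OC1: φ = -65.16267°, λ = -157.64950°
GRAV2: φ = -66.09933°, λ = -156.72283°
Δφ = -0.9367°,  Δλ = 0.9267°
a = sin²(Δφ/2) + cos φ₁ cos φ₂ sin²(Δλ/2) = 0.000078
c = 2·arcsin(√a) = 0.017657 rad = 1.0117°
d = R·c = 6371.01 × 0.017657 = 112.5 km

112.5 km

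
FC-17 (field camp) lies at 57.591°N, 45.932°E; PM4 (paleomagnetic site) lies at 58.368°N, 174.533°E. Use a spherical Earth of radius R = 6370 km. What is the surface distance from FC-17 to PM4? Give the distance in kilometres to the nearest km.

Δφ = 0.7770°,  Δλ = 128.6010°
a = sin²(Δφ/2) + cos φ₁ cos φ₂ sin²(Δλ/2) = 0.228276
c = 2·arcsin(√a) = 0.996257 rad = 57.0813°
d = R·c = 6370 × 0.996257 = 6346.2 km

6346 km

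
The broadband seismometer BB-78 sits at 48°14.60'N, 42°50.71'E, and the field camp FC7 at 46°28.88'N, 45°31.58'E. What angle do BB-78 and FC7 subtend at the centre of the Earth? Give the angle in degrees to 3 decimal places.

BB-78: φ = +48.24333°, λ = +42.84517°
FC7: φ = +46.48133°, λ = +45.52633°
Δφ = -1.7620°,  Δλ = 2.6812°
a = sin²(Δφ/2) + cos φ₁ cos φ₂ sin²(Δλ/2) = 0.000487
c = 2·arcsin(√a) = 0.044159 rad = 2.5301°

2.530°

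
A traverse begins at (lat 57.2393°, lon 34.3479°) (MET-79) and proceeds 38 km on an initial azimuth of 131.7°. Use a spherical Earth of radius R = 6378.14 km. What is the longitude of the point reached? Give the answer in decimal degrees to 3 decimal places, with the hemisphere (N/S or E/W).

δ = d/R = 38/6378.14 = 0.005958 rad
φ₂ = arcsin(sin φ₁ cos δ + cos φ₁ sin δ cos θ)
   = arcsin(0.84094·0.99998 + 0.54113·0.00596·-0.66523) = 57.01134°
λ₂ = λ₁ + atan2(sin θ sin δ cos φ₁, cos δ − sin φ₁ sin φ₂) = 34.81601°

34.816°E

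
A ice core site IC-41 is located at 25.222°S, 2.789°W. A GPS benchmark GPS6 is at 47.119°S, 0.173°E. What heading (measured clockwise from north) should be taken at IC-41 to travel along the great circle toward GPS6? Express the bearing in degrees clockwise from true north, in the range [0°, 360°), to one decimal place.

174.6°

Δλ = 2.9620°
y = sin Δλ · cos φ₂ = 0.035163
x = cos φ₁ sin φ₂ − sin φ₁ cos φ₂ cos Δλ = -0.373327
θ = atan2(y, x) = 174.6193° → 174.6193° (mod 360°)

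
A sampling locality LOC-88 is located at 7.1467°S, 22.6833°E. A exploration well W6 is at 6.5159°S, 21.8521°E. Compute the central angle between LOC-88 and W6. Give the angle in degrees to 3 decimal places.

Δφ = 0.6308°,  Δλ = -0.8312°
a = sin²(Δφ/2) + cos φ₁ cos φ₂ sin²(Δλ/2) = 0.000082
c = 2·arcsin(√a) = 0.018130 rad = 1.0388°

1.039°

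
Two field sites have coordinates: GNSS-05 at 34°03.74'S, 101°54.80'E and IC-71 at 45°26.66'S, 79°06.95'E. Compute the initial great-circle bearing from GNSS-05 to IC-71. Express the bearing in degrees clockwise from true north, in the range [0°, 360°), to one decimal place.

GNSS-05: φ = -34.06233°, λ = +101.91333°
IC-71: φ = -45.44433°, λ = +79.11583°
Δλ = -22.7975°
y = sin Δλ · cos φ₂ = -0.271853
x = cos φ₁ sin φ₂ − sin φ₁ cos φ₂ cos Δλ = -0.228048
θ = atan2(y, x) = -129.9920° → 230.0080° (mod 360°)

230.0°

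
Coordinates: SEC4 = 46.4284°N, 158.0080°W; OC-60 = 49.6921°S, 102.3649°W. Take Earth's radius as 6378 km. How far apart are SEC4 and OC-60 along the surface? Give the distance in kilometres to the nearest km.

Δφ = -96.1205°,  Δλ = 55.6431°
a = sin²(Δφ/2) + cos φ₁ cos φ₂ sin²(Δλ/2) = 0.650434
c = 2·arcsin(√a) = 1.876400 rad = 107.5098°
d = R·c = 6378 × 1.876400 = 11967.7 km

11968 km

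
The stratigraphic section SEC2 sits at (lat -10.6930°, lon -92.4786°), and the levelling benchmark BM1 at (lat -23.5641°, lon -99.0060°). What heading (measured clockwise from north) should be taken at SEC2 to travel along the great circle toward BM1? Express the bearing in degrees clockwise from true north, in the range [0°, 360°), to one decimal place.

205.0°

Δλ = -6.5274°
y = sin Δλ · cos φ₂ = -0.104199
x = cos φ₁ sin φ₂ − sin φ₁ cos φ₂ cos Δλ = -0.223861
θ = atan2(y, x) = -155.0397° → 204.9603° (mod 360°)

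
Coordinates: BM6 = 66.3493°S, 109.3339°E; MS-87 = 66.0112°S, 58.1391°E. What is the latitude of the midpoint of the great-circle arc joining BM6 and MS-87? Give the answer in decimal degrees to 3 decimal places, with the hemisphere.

Bx = cos φ₂ cos Δλ = 0.254780,  By = cos φ₂ sin Δλ = -0.316823
φₘ = atan2(sin φ₁ + sin φ₂, √((cos φ₁ + Bx)² + By²)) = -68.29064°
λₘ = λ₁ + atan2(By, cos φ₁ + Bx) = 83.55305°

68.291°S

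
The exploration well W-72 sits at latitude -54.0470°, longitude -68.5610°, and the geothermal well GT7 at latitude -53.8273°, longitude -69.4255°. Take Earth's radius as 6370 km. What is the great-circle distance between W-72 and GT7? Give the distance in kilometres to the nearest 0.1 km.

61.6 km

Δφ = 0.2197°,  Δλ = -0.8645°
a = sin²(Δφ/2) + cos φ₁ cos φ₂ sin²(Δλ/2) = 0.000023
c = 2·arcsin(√a) = 0.009674 rad = 0.5543°
d = R·c = 6370 × 0.009674 = 61.6 km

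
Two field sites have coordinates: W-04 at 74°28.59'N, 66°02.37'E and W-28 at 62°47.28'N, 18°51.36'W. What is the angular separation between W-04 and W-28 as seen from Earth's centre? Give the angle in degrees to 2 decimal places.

W-04: φ = +74.47650°, λ = +66.03950°
W-28: φ = +62.78800°, λ = -18.85600°
Δφ = -11.6885°,  Δλ = -84.8955°
a = sin²(Δφ/2) + cos φ₁ cos φ₂ sin²(Δλ/2) = 0.066116
c = 2·arcsin(√a) = 0.520103 rad = 29.7997°

29.80°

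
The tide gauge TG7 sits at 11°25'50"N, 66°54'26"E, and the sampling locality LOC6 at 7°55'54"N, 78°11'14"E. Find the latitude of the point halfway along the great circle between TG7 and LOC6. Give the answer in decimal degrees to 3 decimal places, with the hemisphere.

TG7: φ = +11.43056°, λ = +66.90722°
LOC6: φ = +7.93167°, λ = +78.18722°
Bx = cos φ₂ cos Δλ = 0.971301,  By = cos φ₂ sin Δλ = 0.193733
φₘ = atan2(sin φ₁ + sin φ₂, √((cos φ₁ + Bx)² + By²)) = 9.72731°
λₘ = λ₁ + atan2(By, cos φ₁ + Bx) = 72.57670°

9.727°N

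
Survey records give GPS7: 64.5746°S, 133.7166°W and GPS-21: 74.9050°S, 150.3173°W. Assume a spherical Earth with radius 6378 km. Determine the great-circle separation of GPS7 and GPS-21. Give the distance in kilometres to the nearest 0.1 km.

1305.3 km

Δφ = -10.3304°,  Δλ = -16.6007°
a = sin²(Δφ/2) + cos φ₁ cos φ₂ sin²(Δλ/2) = 0.010435
c = 2·arcsin(√a) = 0.204662 rad = 11.7263°
d = R·c = 6378 × 0.204662 = 1305.3 km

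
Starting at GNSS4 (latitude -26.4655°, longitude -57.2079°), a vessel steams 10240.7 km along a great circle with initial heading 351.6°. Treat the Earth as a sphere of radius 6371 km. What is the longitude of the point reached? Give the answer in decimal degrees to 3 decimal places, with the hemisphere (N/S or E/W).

δ = d/R = 10240.7/6371 = 1.607393 rad
φ₂ = arcsin(sin φ₁ cos δ + cos φ₁ sin δ cos θ)
   = arcsin(-0.44566·-0.03659 + 0.89520·0.99933·0.98927) = 64.33111°
λ₂ = λ₁ + atan2(sin θ sin δ cos φ₁, cos δ − sin φ₁ sin φ₂) = -76.90309°

76.903°W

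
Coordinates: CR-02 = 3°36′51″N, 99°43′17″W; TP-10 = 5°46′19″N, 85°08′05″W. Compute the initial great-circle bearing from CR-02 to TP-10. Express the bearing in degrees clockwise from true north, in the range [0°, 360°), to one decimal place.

CR-02: φ = +3.61417°, λ = -99.72139°
TP-10: φ = +5.77194°, λ = -85.13472°
Δλ = 14.5867°
y = sin Δλ · cos φ₂ = 0.250567
x = cos φ₁ sin φ₂ − sin φ₁ cos φ₂ cos Δλ = 0.039673
θ = atan2(y, x) = 81.0029° → 81.0029° (mod 360°)

81.0°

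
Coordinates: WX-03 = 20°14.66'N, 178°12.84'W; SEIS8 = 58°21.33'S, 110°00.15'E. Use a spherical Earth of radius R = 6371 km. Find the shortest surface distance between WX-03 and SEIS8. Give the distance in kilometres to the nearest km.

WX-03: φ = +20.24433°, λ = -178.21400°
SEIS8: φ = -58.35550°, λ = +110.00250°
Δφ = -78.5998°,  Δλ = -71.7835°
a = sin²(Δφ/2) + cos φ₁ cos φ₂ sin²(Δλ/2) = 0.570350
c = 2·arcsin(√a) = 1.711964 rad = 98.0883°
d = R·c = 6371 × 1.711964 = 10906.9 km

10907 km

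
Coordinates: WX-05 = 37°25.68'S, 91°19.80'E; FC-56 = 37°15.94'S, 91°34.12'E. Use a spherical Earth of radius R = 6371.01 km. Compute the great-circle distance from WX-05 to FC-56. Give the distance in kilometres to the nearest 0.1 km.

WX-05: φ = -37.42800°, λ = +91.33000°
FC-56: φ = -37.26567°, λ = +91.56867°
Δφ = 0.1623°,  Δλ = 0.2387°
a = sin²(Δφ/2) + cos φ₁ cos φ₂ sin²(Δλ/2) = 0.000005
c = 2·arcsin(√a) = 0.004358 rad = 0.2497°
d = R·c = 6371.01 × 0.004358 = 27.8 km

27.8 km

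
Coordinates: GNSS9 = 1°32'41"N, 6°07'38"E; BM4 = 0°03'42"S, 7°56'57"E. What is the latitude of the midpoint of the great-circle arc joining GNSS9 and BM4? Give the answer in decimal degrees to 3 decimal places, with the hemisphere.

0.742°N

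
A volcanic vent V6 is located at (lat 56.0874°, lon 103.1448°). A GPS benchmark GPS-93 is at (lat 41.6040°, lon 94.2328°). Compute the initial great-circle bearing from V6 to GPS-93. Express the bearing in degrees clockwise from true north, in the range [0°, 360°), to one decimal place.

Δλ = -8.9120°
y = sin Δλ · cos φ₂ = -0.115840
x = cos φ₁ sin φ₂ − sin φ₁ cos φ₂ cos Δλ = -0.242608
θ = atan2(y, x) = -154.4766° → 205.5234° (mod 360°)

205.5°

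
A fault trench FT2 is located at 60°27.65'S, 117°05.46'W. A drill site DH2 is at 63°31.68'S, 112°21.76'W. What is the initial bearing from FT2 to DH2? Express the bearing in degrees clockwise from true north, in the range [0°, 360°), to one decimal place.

FT2: φ = -60.46083°, λ = -117.09100°
DH2: φ = -63.52800°, λ = -112.36267°
Δλ = 4.7283°
y = sin Δλ · cos φ₂ = 0.036745
x = cos φ₁ sin φ₂ − sin φ₁ cos φ₂ cos Δλ = -0.054826
θ = atan2(y, x) = 146.1700° → 146.1700° (mod 360°)

146.2°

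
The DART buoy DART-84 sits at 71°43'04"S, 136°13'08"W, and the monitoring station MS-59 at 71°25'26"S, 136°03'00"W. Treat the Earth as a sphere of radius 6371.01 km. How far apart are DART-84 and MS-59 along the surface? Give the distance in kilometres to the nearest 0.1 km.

DART-84: φ = -71.71778°, λ = -136.21889°
MS-59: φ = -71.42389°, λ = -136.05000°
Δφ = 0.2939°,  Δλ = 0.1689°
a = sin²(Δφ/2) + cos φ₁ cos φ₂ sin²(Δλ/2) = 0.000007
c = 2·arcsin(√a) = 0.005213 rad = 0.2987°
d = R·c = 6371.01 × 0.005213 = 33.2 km

33.2 km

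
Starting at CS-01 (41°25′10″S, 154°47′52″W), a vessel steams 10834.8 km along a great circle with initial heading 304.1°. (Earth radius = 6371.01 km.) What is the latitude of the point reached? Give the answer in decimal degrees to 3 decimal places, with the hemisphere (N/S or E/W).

30.168°N

CS-01: φ = -41.41944°, λ = -154.79778°
δ = d/R = 10834.8/6371.01 = 1.700641 rad
φ₂ = arcsin(sin φ₁ cos δ + cos φ₁ sin δ cos θ)
   = arcsin(-0.66157·-0.12948 + 0.74989·0.99158·0.56064) = 30.16794°
λ₂ = λ₁ + atan2(sin θ sin δ cos φ₁, cos δ − sin φ₁ sin φ₂) = 133.44766°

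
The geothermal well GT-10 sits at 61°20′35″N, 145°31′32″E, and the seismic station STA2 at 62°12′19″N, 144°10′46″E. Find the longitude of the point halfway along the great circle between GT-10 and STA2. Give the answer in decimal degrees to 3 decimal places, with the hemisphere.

GT-10: φ = +61.34306°, λ = +145.52556°
STA2: φ = +62.20528°, λ = +144.17944°
Bx = cos φ₂ cos Δλ = 0.466176,  By = cos φ₂ sin Δλ = -0.010954
φₘ = atan2(sin φ₁ + sin φ₂, √((cos φ₁ + Bx)² + By²)) = 61.77581°
λₘ = λ₁ + atan2(By, cos φ₁ + Bx) = 144.86194°

144.862°E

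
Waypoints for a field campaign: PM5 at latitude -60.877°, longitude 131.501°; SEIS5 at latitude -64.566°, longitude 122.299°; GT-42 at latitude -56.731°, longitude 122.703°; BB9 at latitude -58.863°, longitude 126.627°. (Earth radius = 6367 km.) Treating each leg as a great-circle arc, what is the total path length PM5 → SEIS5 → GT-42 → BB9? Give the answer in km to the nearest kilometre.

PM5→SEIS5: c = 0.097629 rad, d = 621.60 km
SEIS5→GT-42: c = 0.136790 rad, d = 870.94 km
GT-42→BB9: c = 0.052106 rad, d = 331.76 km
Total = 621.60 + 870.94 + 331.76 = 1824.30 km

1824 km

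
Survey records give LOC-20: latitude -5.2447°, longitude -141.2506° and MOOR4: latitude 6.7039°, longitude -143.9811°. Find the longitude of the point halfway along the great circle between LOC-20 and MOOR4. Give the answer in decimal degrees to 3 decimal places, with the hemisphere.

Bx = cos φ₂ cos Δλ = 0.992035,  By = cos φ₂ sin Δλ = -0.047312
φₘ = atan2(sin φ₁ + sin φ₂, √((cos φ₁ + Bx)² + By²)) = 0.72981°
λₘ = λ₁ + atan2(By, cos φ₁ + Bx) = -142.61403°

142.614°W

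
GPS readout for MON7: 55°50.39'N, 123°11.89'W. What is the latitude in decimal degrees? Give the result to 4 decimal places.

55.8398°N

55° + 50.39′/60 = 55 + 0.83983 = 55.8398°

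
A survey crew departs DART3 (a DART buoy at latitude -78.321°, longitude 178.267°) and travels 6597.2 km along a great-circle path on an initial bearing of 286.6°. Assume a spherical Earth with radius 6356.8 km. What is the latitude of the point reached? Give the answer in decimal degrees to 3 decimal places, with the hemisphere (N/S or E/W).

26.601°S

δ = d/R = 6597.2/6356.8 = 1.037818 rad
φ₂ = arcsin(sin φ₁ cos δ + cos φ₁ sin δ cos θ)
   = arcsin(-0.97930·0.50810 + 0.20243·0.86130·0.28569) = -26.60081°
λ₂ = λ₁ + atan2(sin θ sin δ cos φ₁, cos δ − sin φ₁ sin φ₂) = 110.88128°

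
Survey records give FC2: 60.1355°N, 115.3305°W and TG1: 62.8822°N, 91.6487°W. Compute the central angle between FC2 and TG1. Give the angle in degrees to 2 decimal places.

Δφ = 2.7467°,  Δλ = 23.6818°
a = sin²(Δφ/2) + cos φ₁ cos φ₂ sin²(Δλ/2) = 0.010131
c = 2·arcsin(√a) = 0.201650 rad = 11.5537°

11.55°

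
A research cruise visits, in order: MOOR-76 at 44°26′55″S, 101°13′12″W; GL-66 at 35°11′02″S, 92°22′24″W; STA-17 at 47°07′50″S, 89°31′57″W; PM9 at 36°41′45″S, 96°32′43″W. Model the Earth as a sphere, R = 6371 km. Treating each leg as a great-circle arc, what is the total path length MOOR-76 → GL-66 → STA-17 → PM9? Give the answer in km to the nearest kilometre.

3921 km

MOOR-76: φ = -44.44861°, λ = -101.22000°
GL-66: φ = -35.18389°, λ = -92.37333°
STA-17: φ = -47.13056°, λ = -89.53250°
PM9: φ = -36.69583°, λ = -96.54528°
MOOR-76→GL-66: c = 0.200265 rad, d = 1275.89 km
GL-66→STA-17: c = 0.211784 rad, d = 1349.28 km
STA-17→PM9: c = 0.203422 rad, d = 1296.00 km
Total = 1275.89 + 1349.28 + 1296.00 = 3921.17 km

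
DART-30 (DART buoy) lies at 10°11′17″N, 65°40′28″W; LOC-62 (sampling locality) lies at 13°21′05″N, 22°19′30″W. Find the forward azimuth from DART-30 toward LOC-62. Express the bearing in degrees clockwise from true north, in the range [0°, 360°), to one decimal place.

DART-30: φ = +10.18806°, λ = -65.67444°
LOC-62: φ = +13.35139°, λ = -22.32500°
Δλ = 43.3494°
y = sin Δλ · cos φ₂ = 0.667893
x = cos φ₁ sin φ₂ − sin φ₁ cos φ₂ cos Δλ = 0.102134
θ = atan2(y, x) = 81.3057° → 81.3057° (mod 360°)

81.3°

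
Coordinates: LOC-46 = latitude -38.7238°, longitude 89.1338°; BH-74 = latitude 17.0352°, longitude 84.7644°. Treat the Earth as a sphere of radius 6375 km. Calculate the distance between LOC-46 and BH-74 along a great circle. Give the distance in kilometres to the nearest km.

6221 km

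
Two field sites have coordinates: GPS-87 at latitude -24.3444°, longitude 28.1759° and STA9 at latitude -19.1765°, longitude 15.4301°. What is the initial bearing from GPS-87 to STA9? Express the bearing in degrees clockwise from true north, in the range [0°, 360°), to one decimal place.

Δλ = -12.7458°
y = sin Δλ · cos φ₂ = -0.208384
x = cos φ₁ sin φ₂ − sin φ₁ cos φ₂ cos Δλ = 0.080481
θ = atan2(y, x) = -68.8828° → 291.1172° (mod 360°)

291.1°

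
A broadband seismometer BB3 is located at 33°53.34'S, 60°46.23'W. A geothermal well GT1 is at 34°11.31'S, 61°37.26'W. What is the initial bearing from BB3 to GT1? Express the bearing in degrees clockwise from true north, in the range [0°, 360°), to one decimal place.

246.7°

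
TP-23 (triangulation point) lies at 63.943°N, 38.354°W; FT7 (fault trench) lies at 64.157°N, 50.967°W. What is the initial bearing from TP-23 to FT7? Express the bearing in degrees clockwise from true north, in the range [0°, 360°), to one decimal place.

277.9°

Δλ = -12.6130°
y = sin Δλ · cos φ₂ = -0.095187
x = cos φ₁ sin φ₂ − sin φ₁ cos φ₂ cos Δλ = 0.013185
θ = atan2(y, x) = -82.1135° → 277.8865° (mod 360°)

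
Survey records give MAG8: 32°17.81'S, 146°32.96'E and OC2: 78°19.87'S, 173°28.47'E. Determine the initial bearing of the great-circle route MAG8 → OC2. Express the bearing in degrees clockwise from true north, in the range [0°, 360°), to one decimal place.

172.9°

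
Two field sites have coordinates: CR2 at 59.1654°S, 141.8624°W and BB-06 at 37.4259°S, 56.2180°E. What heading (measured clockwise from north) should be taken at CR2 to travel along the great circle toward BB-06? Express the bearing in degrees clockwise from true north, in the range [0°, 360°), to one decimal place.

194.4°

Δλ = -161.9196°
y = sin Δλ · cos φ₂ = -0.246462
x = cos φ₁ sin φ₂ − sin φ₁ cos φ₂ cos Δλ = -0.959720
θ = atan2(y, x) = -165.5973° → 194.4027° (mod 360°)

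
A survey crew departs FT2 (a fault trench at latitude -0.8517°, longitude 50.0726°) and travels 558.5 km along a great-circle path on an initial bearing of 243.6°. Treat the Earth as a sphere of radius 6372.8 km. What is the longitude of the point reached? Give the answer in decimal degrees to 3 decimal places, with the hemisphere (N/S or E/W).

45.570°E

δ = d/R = 558.5/6372.8 = 0.087638 rad
φ₂ = arcsin(sin φ₁ cos δ + cos φ₁ sin δ cos θ)
   = arcsin(-0.01486·0.99616 + 0.99989·0.08753·-0.44464) = -3.07942°
λ₂ = λ₁ + atan2(sin θ sin δ cos φ₁, cos δ − sin φ₁ sin φ₂) = 45.56959°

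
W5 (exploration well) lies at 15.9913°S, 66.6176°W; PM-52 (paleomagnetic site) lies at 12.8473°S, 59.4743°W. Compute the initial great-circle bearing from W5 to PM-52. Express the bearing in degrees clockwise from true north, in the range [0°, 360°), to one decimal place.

66.5°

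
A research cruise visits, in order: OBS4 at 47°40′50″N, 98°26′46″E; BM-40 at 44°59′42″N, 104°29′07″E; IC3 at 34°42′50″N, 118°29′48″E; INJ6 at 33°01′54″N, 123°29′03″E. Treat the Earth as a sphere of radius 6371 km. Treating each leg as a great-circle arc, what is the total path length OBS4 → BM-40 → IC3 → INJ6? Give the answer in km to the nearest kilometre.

2698 km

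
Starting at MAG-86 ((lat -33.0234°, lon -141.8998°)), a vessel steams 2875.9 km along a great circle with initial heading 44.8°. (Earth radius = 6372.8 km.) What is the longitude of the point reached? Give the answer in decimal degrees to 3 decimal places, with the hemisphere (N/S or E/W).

δ = d/R = 2875.9/6372.8 = 0.451277 rad
φ₂ = arcsin(sin φ₁ cos δ + cos φ₁ sin δ cos θ)
   = arcsin(-0.54498·0.89989 + 0.83845·0.43612·0.70957) = -13.35373°
λ₂ = λ₁ + atan2(sin θ sin δ cos φ₁, cos δ − sin φ₁ sin φ₂) = -123.48819°

123.488°W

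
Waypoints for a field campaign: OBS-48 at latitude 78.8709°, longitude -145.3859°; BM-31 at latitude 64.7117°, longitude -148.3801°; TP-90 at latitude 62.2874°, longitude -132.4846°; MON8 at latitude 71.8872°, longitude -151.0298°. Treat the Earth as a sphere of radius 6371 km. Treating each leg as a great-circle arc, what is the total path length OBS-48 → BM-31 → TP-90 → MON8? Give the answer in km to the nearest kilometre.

OBS-48→BM-31: c = 0.247584 rad, d = 1577.36 km
BM-31→TP-90: c = 0.130406 rad, d = 830.82 km
TP-90→MON8: c = 0.207790 rad, d = 1323.83 km
Total = 1577.36 + 830.82 + 1323.83 = 3732.01 km

3732 km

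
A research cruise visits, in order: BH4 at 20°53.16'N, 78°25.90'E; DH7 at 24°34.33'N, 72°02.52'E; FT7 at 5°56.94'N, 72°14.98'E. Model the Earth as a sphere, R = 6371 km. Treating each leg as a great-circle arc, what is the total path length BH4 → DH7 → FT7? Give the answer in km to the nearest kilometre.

2844 km

BH4: φ = +20.88600°, λ = +78.43167°
DH7: φ = +24.57217°, λ = +72.04200°
FT7: φ = +5.94900°, λ = +72.24967°
BH4→DH7: c = 0.121293 rad, d = 772.76 km
DH7→FT7: c = 0.325054 rad, d = 2070.92 km
Total = 772.76 + 2070.92 = 2843.68 km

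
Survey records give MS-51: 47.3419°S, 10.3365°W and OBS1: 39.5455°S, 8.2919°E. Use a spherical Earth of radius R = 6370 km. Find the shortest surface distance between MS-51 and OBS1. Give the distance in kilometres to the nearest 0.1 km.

1729.2 km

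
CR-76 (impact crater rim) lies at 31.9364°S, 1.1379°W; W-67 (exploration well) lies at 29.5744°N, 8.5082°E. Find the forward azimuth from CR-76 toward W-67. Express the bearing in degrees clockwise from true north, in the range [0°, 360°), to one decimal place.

9.5°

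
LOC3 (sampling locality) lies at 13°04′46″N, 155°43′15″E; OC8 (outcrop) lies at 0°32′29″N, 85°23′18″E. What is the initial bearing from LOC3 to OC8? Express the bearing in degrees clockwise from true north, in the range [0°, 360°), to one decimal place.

LOC3: φ = +13.07944°, λ = +155.72083°
OC8: φ = +0.54139°, λ = +85.38833°
Δλ = -70.3325°
y = sin Δλ · cos φ₂ = -0.941620
x = cos φ₁ sin φ₂ − sin φ₁ cos φ₂ cos Δλ = -0.066957
θ = atan2(y, x) = -94.0674° → 265.9326° (mod 360°)

265.9°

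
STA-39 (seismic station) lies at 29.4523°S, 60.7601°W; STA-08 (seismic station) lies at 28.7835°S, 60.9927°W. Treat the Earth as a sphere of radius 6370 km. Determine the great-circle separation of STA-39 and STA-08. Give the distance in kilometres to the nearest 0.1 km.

Δφ = 0.6688°,  Δλ = -0.2326°
a = sin²(Δφ/2) + cos φ₁ cos φ₂ sin²(Δλ/2) = 0.000037
c = 2·arcsin(√a) = 0.012200 rad = 0.6990°
d = R·c = 6370 × 0.012200 = 77.7 km

77.7 km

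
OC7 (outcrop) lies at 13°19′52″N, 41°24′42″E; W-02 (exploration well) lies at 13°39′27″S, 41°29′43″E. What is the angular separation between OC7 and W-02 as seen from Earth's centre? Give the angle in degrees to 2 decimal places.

OC7: φ = +13.33111°, λ = +41.41167°
W-02: φ = -13.65750°, λ = +41.49528°
Δφ = -26.9886°,  Δλ = 0.0836°
a = sin²(Δφ/2) + cos φ₁ cos φ₂ sin²(Δλ/2) = 0.054452
c = 2·arcsin(√a) = 0.471042 rad = 26.9887°

26.99°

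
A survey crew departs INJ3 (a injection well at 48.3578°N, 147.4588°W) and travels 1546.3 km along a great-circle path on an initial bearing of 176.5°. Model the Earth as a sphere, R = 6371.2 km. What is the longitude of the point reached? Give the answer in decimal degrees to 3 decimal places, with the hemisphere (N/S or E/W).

δ = d/R = 1546.3/6371.2 = 0.242702 rad
φ₂ = arcsin(sin φ₁ cos δ + cos φ₁ sin δ cos θ)
   = arcsin(0.74731·0.97069 + 0.66448·0.24033·-0.99813) = 34.47273°
λ₂ = λ₁ + atan2(sin θ sin δ cos φ₁, cos δ − sin φ₁ sin φ₂) = -146.43907°

146.439°W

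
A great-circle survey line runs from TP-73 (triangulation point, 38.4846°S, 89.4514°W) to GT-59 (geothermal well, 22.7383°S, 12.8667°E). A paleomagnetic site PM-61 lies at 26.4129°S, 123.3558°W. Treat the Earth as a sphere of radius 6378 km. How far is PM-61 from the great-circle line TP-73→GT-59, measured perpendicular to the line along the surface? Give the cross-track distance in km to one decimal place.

δ₁₃ = central angle TP-73→PM-61 = 0.538099 rad  (haversine)
θ₁₃ = bearing TP-73→PM-61 = 282.895°,  θ₁₂ = bearing TP-73→GT-59 = 115.252°
dₓₜ = R·arcsin(sin δ₁₃ · sin(θ₁₃ − θ₁₂)) = 6378·arcsin(0.51250·sin(167.642°)) = 700.961 km
|dₓₜ| = 700.961 km

701.0 km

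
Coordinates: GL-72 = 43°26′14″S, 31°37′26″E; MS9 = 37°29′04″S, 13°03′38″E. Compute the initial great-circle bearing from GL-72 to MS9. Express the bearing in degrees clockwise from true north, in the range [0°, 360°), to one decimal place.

286.6°

GL-72: φ = -43.43722°, λ = +31.62389°
MS9: φ = -37.48444°, λ = +13.06056°
Δλ = -18.5633°
y = sin Δλ · cos φ₂ = -0.252619
x = cos φ₁ sin φ₂ − sin φ₁ cos φ₂ cos Δλ = 0.075323
θ = atan2(y, x) = -73.3971° → 286.6029° (mod 360°)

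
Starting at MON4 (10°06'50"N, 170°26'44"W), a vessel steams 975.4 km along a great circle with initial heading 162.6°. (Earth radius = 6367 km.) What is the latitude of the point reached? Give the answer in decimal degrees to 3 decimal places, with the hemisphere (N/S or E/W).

1.730°N

MON4: φ = +10.11389°, λ = -170.44556°
δ = d/R = 975.4/6367 = 0.153196 rad
φ₂ = arcsin(sin φ₁ cos δ + cos φ₁ sin δ cos θ)
   = arcsin(0.17561·0.98829 + 0.98446·0.15260·-0.95424) = 1.73041°
λ₂ = λ₁ + atan2(sin θ sin δ cos φ₁, cos δ − sin φ₁ sin φ₂) = -167.82888°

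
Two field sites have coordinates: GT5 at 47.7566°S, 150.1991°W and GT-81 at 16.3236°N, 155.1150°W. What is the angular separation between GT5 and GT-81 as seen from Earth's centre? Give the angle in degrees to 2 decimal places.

Δφ = 64.0802°,  Δλ = -4.9159°
a = sin²(Δφ/2) + cos φ₁ cos φ₂ sin²(Δλ/2) = 0.282630
c = 2·arcsin(√a) = 1.121047 rad = 64.2313°

64.23°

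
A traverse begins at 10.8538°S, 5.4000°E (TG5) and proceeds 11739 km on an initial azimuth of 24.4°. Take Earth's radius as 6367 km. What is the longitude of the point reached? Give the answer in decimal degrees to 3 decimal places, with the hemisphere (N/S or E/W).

δ = d/R = 11739/6367 = 1.843725 rad
φ₂ = arcsin(sin φ₁ cos δ + cos φ₁ sin δ cos θ)
   = arcsin(-0.18830·-0.26955 + 0.98211·0.96299·0.91068) = 65.78946°
λ₂ = λ₁ + atan2(sin θ sin δ cos φ₁, cos δ − sin φ₁ sin φ₂) = 109.45526°

109.455°E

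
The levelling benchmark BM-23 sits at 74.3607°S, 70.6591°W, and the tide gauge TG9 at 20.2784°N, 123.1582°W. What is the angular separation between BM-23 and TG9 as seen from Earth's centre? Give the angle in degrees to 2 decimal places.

Δφ = 94.6391°,  Δλ = -52.4991°
a = sin²(Δφ/2) + cos φ₁ cos φ₂ sin²(Δλ/2) = 0.589905
c = 2·arcsin(√a) = 1.751589 rad = 100.3586°

100.36°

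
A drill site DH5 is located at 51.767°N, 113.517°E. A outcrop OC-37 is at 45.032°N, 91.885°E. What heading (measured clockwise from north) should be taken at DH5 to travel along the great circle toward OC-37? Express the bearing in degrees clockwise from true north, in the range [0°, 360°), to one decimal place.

253.3°

Δλ = -21.6320°
y = sin Δλ · cos φ₂ = -0.260525
x = cos φ₁ sin φ₂ − sin φ₁ cos φ₂ cos Δλ = -0.078181
θ = atan2(y, x) = -106.7039° → 253.2961° (mod 360°)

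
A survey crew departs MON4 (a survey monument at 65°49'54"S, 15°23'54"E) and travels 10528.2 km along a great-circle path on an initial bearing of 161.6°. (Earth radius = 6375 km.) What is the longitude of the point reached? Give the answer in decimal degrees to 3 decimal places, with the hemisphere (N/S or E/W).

176.048°E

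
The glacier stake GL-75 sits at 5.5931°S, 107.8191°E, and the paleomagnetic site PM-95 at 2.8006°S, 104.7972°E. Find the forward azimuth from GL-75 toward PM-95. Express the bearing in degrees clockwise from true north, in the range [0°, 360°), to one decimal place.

Δλ = -3.0219°
y = sin Δλ · cos φ₂ = -0.052655
x = cos φ₁ sin φ₂ − sin φ₁ cos φ₂ cos Δλ = 0.048584
θ = atan2(y, x) = -47.3028° → 312.6972° (mod 360°)

312.7°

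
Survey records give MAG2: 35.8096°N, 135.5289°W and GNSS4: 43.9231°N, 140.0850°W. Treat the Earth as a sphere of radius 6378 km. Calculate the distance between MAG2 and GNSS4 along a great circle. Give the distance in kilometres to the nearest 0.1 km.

983.1 km

Δφ = 8.1135°,  Δλ = -4.5561°
a = sin²(Δφ/2) + cos φ₁ cos φ₂ sin²(Δλ/2) = 0.005928
c = 2·arcsin(√a) = 0.154135 rad = 8.8313°
d = R·c = 6378 × 0.154135 = 983.1 km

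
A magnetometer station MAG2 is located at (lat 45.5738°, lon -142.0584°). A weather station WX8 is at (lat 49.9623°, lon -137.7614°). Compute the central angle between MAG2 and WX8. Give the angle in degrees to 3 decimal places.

5.252°

Δφ = 4.3885°,  Δλ = 4.2970°
a = sin²(Δφ/2) + cos φ₁ cos φ₂ sin²(Δλ/2) = 0.002099
c = 2·arcsin(√a) = 0.091658 rad = 5.2516°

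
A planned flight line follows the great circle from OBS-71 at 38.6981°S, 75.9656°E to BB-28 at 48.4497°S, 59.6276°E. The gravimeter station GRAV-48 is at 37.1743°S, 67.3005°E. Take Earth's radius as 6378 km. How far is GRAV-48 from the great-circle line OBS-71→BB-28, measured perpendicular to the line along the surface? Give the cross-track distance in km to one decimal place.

δ₁₃ = central angle OBS-71→GRAV-48 = 0.122155 rad  (haversine)
θ₁₃ = bearing OBS-71→GRAV-48 = 279.879°,  θ₁₂ = bearing OBS-71→BB-28 = 225.071°
dₓₜ = R·arcsin(sin δ₁₃ · sin(θ₁₃ − θ₁₂)) = 6378·arcsin(0.12185·sin(54.808°)) = 636.181 km
|dₓₜ| = 636.181 km

636.2 km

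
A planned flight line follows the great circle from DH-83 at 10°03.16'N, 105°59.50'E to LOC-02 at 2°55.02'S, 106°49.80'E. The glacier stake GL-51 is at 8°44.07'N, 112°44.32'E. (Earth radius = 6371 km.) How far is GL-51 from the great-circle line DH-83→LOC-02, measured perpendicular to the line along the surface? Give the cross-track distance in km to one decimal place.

730.8 km

DH-83: φ = +10.05267°, λ = +105.99167°
LOC-02: φ = -2.91700°, λ = +106.83000°
GL-51: φ = +8.73450°, λ = +112.73867°
δ₁₃ = central angle DH-83→GL-51 = 0.118430 rad  (haversine)
θ₁₃ = bearing DH-83→GL-51 = 100.637°,  θ₁₂ = bearing DH-83→LOC-02 = 176.275°
dₓₜ = R·arcsin(sin δ₁₃ · sin(θ₁₃ − θ₁₂)) = 6371·arcsin(0.11815·sin(-75.638°)) = -730.829 km
|dₓₜ| = 730.829 km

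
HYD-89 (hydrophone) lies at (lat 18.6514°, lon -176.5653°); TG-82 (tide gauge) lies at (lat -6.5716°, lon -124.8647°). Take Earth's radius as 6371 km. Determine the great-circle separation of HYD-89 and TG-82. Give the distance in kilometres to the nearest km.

Δφ = -25.2230°,  Δλ = 51.7006°
a = sin²(Δφ/2) + cos φ₁ cos φ₂ sin²(Δλ/2) = 0.226619
c = 2·arcsin(√a) = 0.992303 rad = 56.8548°
d = R·c = 6371 × 0.992303 = 6322.0 km

6322 km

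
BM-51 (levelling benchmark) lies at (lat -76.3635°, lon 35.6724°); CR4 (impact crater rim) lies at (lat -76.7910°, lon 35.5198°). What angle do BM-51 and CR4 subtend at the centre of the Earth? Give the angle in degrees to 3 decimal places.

Δφ = -0.4275°,  Δλ = -0.1526°
a = sin²(Δφ/2) + cos φ₁ cos φ₂ sin²(Δλ/2) = 0.000014
c = 2·arcsin(√a) = 0.007487 rad = 0.4290°

0.429°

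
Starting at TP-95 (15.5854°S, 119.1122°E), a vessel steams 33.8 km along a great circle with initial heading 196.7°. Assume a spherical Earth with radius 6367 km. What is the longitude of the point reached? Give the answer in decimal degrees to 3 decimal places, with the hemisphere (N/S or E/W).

119.021°E

δ = d/R = 33.8/6367 = 0.005309 rad
φ₂ = arcsin(sin φ₁ cos δ + cos φ₁ sin δ cos θ)
   = arcsin(-0.26867·0.99999 + 0.96323·0.00531·-0.95782) = -15.87671°
λ₂ = λ₁ + atan2(sin θ sin δ cos φ₁, cos δ − sin φ₁ sin φ₂) = 119.02133°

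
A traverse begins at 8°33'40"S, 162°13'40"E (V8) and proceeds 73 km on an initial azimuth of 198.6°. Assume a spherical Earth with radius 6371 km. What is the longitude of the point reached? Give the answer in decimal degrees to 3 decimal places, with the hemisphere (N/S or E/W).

V8: φ = -8.56111°, λ = +162.22778°
δ = d/R = 73/6371 = 0.011458 rad
φ₂ = arcsin(sin φ₁ cos δ + cos φ₁ sin δ cos θ)
   = arcsin(-0.14886·0.99993 + 0.98886·0.01146·-0.94777) = -9.18327°
λ₂ = λ₁ + atan2(sin θ sin δ cos φ₁, cos δ − sin φ₁ sin φ₂) = 162.01566°

162.016°E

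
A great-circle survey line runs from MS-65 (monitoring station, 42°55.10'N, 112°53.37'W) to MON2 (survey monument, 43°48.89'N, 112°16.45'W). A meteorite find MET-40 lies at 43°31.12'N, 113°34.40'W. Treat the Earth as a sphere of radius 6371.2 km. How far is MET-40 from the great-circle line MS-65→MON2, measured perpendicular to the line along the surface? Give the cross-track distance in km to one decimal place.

79.1 km

MS-65: φ = +42.91833°, λ = -112.88950°
MON2: φ = +43.81483°, λ = -112.27417°
MET-40: φ = +43.51867°, λ = -113.57333°
δ₁₃ = central angle MS-65→MET-40 = 0.013617 rad  (haversine)
θ₁₃ = bearing MS-65→MET-40 = 320.537°,  θ₁₂ = bearing MS-65→MON2 = 26.307°
dₓₜ = R·arcsin(sin δ₁₃ · sin(θ₁₃ − θ₁₂)) = 6371.2·arcsin(0.01362·sin(294.230°)) = -79.115 km
|dₓₜ| = 79.115 km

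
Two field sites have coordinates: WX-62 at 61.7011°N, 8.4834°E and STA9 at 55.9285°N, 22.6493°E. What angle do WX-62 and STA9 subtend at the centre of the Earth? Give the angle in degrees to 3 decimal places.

Δφ = -5.7726°,  Δλ = 14.1659°
a = sin²(Δφ/2) + cos φ₁ cos φ₂ sin²(Δλ/2) = 0.006574
c = 2·arcsin(√a) = 0.162334 rad = 9.3011°

9.301°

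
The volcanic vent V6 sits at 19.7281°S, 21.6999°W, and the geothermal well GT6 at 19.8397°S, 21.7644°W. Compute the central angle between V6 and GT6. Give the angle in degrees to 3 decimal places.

0.127°

Δφ = -0.1116°,  Δλ = -0.0645°
a = sin²(Δφ/2) + cos φ₁ cos φ₂ sin²(Δλ/2) = 0.000001
c = 2·arcsin(√a) = 0.002217 rad = 0.1270°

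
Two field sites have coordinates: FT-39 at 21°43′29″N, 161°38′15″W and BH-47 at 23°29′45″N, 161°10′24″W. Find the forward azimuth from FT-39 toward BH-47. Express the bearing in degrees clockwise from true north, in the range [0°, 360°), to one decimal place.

FT-39: φ = +21.72472°, λ = -161.63750°
BH-47: φ = +23.49583°, λ = -161.17333°
Δλ = 0.4642°
y = sin Δλ · cos φ₂ = 0.007429
x = cos φ₁ sin φ₂ − sin φ₁ cos φ₂ cos Δλ = 0.030918
θ = atan2(y, x) = 13.5118° → 13.5118° (mod 360°)

13.5°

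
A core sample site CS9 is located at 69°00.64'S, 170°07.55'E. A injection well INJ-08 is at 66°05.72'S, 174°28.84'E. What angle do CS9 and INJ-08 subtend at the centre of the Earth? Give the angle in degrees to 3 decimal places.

3.354°

CS9: φ = -69.01067°, λ = +170.12583°
INJ-08: φ = -66.09533°, λ = +174.48067°
Δφ = 2.9153°,  Δλ = 4.3548°
a = sin²(Δφ/2) + cos φ₁ cos φ₂ sin²(Δλ/2) = 0.000857
c = 2·arcsin(√a) = 0.058545 rad = 3.3544°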